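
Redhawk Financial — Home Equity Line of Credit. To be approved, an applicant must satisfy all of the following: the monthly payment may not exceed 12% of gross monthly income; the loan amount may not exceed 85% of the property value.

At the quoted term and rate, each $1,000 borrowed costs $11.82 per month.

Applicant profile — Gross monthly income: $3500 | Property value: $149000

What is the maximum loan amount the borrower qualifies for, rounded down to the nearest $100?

Payment cap: 12% × $3,500 = $420/month.
At $11.82 per $1,000, that supports 420/11.82 × 1,000 ≈ $35,532 → $35,500.
LTV cap: 85% × $149,000 = $126,650 → $126,600.
Binding constraint: payment-to-income.

$35,500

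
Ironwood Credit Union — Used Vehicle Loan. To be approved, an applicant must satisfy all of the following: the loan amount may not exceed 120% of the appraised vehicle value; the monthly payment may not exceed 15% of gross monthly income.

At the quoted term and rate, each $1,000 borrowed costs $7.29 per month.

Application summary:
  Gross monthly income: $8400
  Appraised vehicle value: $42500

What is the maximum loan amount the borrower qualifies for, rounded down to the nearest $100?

Payment cap: 15% × $8,400 = $1,260/month.
At $7.29 per $1,000, that supports 1,260/7.29 × 1,000 ≈ $172,839 → $172,800.
LTV cap: 120% × $42,500 = $51,000 → $51,000.
Binding constraint: loan-to-value.

$51,000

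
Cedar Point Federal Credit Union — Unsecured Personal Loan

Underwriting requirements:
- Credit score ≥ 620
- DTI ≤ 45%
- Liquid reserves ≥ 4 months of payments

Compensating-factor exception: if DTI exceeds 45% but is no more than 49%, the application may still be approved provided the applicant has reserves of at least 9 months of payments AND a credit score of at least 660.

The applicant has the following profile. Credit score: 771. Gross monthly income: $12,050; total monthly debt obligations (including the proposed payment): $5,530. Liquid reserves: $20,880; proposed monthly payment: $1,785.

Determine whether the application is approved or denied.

Approved

Credit score 771 ≥ 620 (meets base)
DTI: 5,530 ÷ 12,050 = 45.9%, over the 45% base limit.
Liquid reserves cover 20,880/1,785 = 11.7 months — ≥ 4 required
DTI 45.9% is within the 45%–49% exception band; checking compensating factors.
Reserves 11.7 ≥ 9 months; credit score 771 ≥ 660.
Both override conditions satisfied; DTI exception granted.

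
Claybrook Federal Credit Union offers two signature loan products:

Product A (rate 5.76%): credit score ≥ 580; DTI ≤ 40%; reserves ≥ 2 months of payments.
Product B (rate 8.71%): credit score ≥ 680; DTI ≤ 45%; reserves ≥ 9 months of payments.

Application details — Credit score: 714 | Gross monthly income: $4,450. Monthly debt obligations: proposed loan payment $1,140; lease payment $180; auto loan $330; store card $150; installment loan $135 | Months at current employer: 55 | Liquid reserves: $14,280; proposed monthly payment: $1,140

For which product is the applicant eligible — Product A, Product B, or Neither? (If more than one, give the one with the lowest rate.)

Product B

Total debts = (1,140 + 180 + 330 + 150 + 135) = 1,935; DTI = 1,935/4,450 = 43.5%.
Reserves = 14,280/1,140 = 12.5 months.
Product A: score 714 ≥ 580; DTI 43.5% > 40%; reserves 12.5 ≥ 2 mo → does not qualify.
Product B: score 714 ≥ 680; DTI 43.5% ≤ 45%; reserves 12.5 ≥ 9 mo → qualifies.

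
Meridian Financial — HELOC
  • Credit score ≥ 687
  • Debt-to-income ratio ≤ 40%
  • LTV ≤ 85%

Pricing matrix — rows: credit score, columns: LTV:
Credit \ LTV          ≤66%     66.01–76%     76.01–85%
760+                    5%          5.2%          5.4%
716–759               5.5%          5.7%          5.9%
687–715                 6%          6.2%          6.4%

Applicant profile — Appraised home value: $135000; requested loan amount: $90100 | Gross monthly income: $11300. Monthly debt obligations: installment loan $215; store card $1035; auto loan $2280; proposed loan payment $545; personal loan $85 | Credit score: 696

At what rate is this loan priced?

6.2%

Credit score 696 ≥ 687; Total monthly debts = (215 + 1,035 + 2,280 + 545 + 85) = 4,160. Debt-to-income = 4,160/11,300 = 36.8% — meets 40% limit
LTV: 90,100 ÷ 135,000 = 66.7%, within 85% cap
Row: 696 falls in 687–715. Column: 66.7% falls in 66.01–76%. Rate = 6.2%.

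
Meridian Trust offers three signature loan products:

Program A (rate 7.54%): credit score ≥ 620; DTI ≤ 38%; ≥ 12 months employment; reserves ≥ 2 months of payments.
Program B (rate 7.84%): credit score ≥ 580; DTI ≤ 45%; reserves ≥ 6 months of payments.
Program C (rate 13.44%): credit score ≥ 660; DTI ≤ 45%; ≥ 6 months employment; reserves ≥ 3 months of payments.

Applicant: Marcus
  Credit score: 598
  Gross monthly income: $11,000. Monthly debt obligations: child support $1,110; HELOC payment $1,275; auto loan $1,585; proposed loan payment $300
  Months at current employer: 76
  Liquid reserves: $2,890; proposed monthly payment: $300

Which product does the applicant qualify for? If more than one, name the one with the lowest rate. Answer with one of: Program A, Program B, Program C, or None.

Program B

Total debts = (1,110 + 1,275 + 1,585 + 300) = 4,270; DTI = 4,270/11,000 = 38.8%.
Reserves = 2,890/300 = 9.6 months.
Program A: score 598 < 620; DTI 38.8% > 38%; employment 76 ≥ 12 mo; reserves 9.6 ≥ 2 mo → does not qualify.
Program B: score 598 ≥ 580; DTI 38.8% ≤ 45%; reserves 9.6 ≥ 6 mo → qualifies.
Program C: score 598 < 660; DTI 38.8% ≤ 45%; employment 76 ≥ 6 mo; reserves 9.6 ≥ 3 mo → does not qualify.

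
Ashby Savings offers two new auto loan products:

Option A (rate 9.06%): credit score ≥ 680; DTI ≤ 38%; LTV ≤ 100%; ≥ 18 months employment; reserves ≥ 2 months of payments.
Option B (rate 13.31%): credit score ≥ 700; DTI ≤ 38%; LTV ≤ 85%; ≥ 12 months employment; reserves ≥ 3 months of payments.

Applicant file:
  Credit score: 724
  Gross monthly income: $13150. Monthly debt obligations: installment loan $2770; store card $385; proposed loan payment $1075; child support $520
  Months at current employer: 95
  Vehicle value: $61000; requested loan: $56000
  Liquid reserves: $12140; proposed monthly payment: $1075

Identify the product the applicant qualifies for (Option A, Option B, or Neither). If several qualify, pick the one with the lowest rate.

Option A

Total debts = (2,770 + 385 + 1,075 + 520) = 4,750; DTI = 4,750/13,150 = 36.1%.
LTV = 56,000/61,000 = 91.8%.
Reserves = 12,140/1,075 = 11.3 months.
Option A: score 724 ≥ 680; DTI 36.1% ≤ 38%; LTV 91.8% ≤ 100%; employment 95 ≥ 18 mo; reserves 11.3 ≥ 2 mo → qualifies.
Option B: score 724 ≥ 700; DTI 36.1% ≤ 38%; LTV 91.8% > 85%; employment 95 ≥ 12 mo; reserves 11.3 ≥ 3 mo → does not qualify.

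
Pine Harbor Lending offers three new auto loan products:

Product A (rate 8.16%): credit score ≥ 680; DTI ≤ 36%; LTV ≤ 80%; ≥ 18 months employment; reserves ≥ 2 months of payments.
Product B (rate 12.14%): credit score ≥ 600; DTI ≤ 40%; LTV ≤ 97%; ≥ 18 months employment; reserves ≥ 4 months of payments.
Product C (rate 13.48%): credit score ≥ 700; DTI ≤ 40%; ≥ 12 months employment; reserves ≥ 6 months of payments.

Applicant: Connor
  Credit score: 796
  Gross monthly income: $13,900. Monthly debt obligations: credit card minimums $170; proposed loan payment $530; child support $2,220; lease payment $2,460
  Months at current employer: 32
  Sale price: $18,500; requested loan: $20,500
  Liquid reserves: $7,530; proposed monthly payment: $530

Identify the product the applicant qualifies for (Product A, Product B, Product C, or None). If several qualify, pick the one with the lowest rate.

Total debts = (170 + 530 + 2,220 + 2,460) = 5,380; DTI = 5,380/13,900 = 38.7%.
LTV = 20,500/18,500 = 110.8%.
Reserves = 7,530/530 = 14.2 months.
Product A: score 796 ≥ 680; DTI 38.7% > 36%; LTV 110.8% > 80%; employment 32 ≥ 18 mo; reserves 14.2 ≥ 2 mo → does not qualify.
Product B: score 796 ≥ 600; DTI 38.7% ≤ 40%; LTV 110.8% > 97%; employment 32 ≥ 18 mo; reserves 14.2 ≥ 4 mo → does not qualify.
Product C: score 796 ≥ 700; DTI 38.7% ≤ 40%; employment 32 ≥ 12 mo; reserves 14.2 ≥ 6 mo → qualifies.

Product C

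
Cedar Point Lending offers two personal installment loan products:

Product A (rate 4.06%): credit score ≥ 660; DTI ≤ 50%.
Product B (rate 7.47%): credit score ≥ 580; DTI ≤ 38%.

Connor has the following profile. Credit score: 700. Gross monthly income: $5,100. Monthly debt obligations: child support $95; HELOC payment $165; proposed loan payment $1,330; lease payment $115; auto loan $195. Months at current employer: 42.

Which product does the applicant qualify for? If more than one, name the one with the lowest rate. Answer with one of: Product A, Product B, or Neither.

Total debts = (95 + 165 + 1,330 + 115 + 195) = 1,900; DTI = 1,900/5,100 = 37.3%.
Product A: score 700 ≥ 660; DTI 37.3% ≤ 50% → qualifies.
Product B: score 700 ≥ 580; DTI 37.3% ≤ 38% → qualifies.
Qualifying: Product A, Product B. Lowest rate is 4.06% → Product A.

Product A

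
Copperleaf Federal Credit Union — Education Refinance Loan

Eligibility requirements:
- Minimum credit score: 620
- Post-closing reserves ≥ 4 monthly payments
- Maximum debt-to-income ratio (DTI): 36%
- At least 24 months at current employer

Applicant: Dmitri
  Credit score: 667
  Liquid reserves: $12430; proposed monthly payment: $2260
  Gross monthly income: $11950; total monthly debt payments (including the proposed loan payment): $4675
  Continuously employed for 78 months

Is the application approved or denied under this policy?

Denied

Credit score 667 ≥ 620 (meets)
Liquid reserves cover 12,430/2,260 = 5.5 months — ≥ 4 required
Debt-to-income = 4,675/11,950 = 39.1% — over 36% limit
Employment 78 ≥ 24 months
Fails on DTI.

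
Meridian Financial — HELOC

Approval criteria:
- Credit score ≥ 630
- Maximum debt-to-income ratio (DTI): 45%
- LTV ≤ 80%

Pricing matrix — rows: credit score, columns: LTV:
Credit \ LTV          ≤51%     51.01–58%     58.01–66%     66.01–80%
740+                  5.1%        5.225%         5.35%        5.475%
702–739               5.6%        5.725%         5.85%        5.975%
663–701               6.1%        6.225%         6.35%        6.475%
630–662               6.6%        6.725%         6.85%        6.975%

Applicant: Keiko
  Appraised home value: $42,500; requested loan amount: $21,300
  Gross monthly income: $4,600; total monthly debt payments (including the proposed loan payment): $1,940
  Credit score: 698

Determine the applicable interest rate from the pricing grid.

6.1%

Credit score 698 ≥ 630; DTI = 1,940/4,600 = 42.2% ≤ 45%
LTV = 21,300/42,500 = 50.1% ≤ 80%
Row: 698 falls in 663–701. Column: 50.1% falls in ≤51%. Rate = 6.1%.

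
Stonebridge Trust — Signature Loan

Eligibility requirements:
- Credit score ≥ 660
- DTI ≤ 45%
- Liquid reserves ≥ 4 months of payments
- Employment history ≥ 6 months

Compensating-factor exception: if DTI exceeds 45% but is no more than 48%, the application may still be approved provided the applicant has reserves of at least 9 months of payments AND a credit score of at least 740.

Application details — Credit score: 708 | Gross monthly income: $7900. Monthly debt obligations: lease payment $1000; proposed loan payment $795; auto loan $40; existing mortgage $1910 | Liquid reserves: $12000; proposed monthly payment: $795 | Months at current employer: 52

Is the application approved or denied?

Credit score 708 ≥ 660 (meets base)
Total debts = (1,000 + 795 + 40 + 1,910) = 3,745. DTI: 3,745 ÷ 7,900 = 47.4%, over the 45% base limit.
Liquid reserves cover 12,000/795 = 15.1 months — ≥ 4 required
Employment 52 ≥ 6 months
47.4% falls in the override range (45%–48%), so the compensating-factor test applies.
Override check — reserves: 15.1 mo (ok); score: 708 (below 740).
Compensating-factor requirement not fully met.

Denied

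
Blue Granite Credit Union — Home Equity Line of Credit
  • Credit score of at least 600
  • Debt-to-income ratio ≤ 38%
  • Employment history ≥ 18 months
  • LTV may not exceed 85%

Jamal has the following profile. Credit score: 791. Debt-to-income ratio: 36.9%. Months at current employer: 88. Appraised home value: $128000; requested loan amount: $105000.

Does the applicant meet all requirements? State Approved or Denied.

Approved

Credit score 791 ≥ 600 (meets)
DTI 36.9% is within the 38% limit
Employment 88 ≥ 18 months
Loan-to-value = 105,000/128,000 = 82% — pass (85% max)
All criteria satisfied.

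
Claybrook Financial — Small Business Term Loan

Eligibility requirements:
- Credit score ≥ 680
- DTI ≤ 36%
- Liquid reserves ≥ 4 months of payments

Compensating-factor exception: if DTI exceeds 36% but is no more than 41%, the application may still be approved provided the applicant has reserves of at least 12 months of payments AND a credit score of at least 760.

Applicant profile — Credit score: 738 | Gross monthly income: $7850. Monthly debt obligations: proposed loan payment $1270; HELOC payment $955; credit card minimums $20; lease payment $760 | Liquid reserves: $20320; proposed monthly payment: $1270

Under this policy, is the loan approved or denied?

Credit score 738 ≥ 680 (meets base)
Total debts = (1,270 + 955 + 20 + 760) = 3,005. DTI: 3,005 ÷ 7,850 = 38.3%, over the 36% base limit.
Liquid reserves cover 20,320/1,270 = 16.0 months — ≥ 4 required
38.3% falls in the override range (36%–41%), so the compensating-factor test applies.
Override check — reserves: 16.0 mo (ok); score: 738 (below 760).
Compensating-factor requirement not fully met.

Denied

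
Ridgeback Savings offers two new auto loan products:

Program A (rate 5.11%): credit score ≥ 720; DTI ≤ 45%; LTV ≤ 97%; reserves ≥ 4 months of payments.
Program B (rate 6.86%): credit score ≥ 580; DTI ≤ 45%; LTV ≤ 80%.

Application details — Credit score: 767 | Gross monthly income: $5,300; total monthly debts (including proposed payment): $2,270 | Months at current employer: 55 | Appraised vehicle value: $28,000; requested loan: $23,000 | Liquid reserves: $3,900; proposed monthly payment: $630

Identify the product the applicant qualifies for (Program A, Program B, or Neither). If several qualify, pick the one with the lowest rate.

DTI = 2,270/5,300 = 42.8%.
LTV = 23,000/28,000 = 82.1%.
Reserves = 3,900/630 = 6.2 months.
Program A: score 767 ≥ 720; DTI 42.8% ≤ 45%; LTV 82.1% ≤ 97%; reserves 6.2 ≥ 4 mo → qualifies.
Program B: score 767 ≥ 580; DTI 42.8% ≤ 45%; LTV 82.1% > 80% → does not qualify.

Program A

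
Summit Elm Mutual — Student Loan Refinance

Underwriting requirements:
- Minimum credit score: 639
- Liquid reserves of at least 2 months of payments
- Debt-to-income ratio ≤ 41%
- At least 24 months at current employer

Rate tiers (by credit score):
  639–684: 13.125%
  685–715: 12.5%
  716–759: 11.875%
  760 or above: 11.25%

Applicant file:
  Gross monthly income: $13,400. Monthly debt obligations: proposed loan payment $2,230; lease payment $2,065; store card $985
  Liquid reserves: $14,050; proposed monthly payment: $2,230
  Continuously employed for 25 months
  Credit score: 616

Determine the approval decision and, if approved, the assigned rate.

Credit score 616 < 639 (below minimum)
Employment 25 ≥ 24 months
Reserves: 14,050 ÷ 2,230 = 6.3 months (meets 2-month minimum)
Total monthly debts = (2,230 + 2,065 + 985) = 5,280. DTI: 5,280 ÷ 13,400 = 39.4%, within the 41% cap
Not all requirements met → denied.

Denied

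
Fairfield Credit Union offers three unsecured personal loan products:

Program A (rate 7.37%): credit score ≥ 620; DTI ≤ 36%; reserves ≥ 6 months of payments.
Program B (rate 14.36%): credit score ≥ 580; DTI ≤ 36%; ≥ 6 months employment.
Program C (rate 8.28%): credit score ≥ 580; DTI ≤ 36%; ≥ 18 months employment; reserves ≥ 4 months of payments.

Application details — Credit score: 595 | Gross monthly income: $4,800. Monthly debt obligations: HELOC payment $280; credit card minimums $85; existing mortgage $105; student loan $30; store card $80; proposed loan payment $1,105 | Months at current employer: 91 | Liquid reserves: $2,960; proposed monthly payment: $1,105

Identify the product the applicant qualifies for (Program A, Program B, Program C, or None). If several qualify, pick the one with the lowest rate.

Program B

Total debts = (280 + 85 + 105 + 30 + 80 + 1,105) = 1,685; DTI = 1,685/4,800 = 35.1%.
Reserves = 2,960/1,105 = 2.7 months.
Program A: score 595 < 620; DTI 35.1% ≤ 36%; reserves 2.7 < 6 mo → does not qualify.
Program B: score 595 ≥ 580; DTI 35.1% ≤ 36%; employment 91 ≥ 6 mo → qualifies.
Program C: score 595 ≥ 580; DTI 35.1% ≤ 36%; employment 91 ≥ 18 mo; reserves 2.7 < 4 mo → does not qualify.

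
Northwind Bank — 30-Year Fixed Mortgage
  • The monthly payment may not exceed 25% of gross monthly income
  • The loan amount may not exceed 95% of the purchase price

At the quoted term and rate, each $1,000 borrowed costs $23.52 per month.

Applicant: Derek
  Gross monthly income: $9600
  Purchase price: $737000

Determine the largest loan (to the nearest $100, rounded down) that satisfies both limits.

Payment cap: 25% × $9,600 = $2,400/month.
At $23.52 per $1,000, that supports 2,400/23.52 × 1,000 ≈ $102,040 → $102,000.
LTV cap: 95% × $737,000 = $700,150 → $700,100.
Binding constraint: payment-to-income.

$102,000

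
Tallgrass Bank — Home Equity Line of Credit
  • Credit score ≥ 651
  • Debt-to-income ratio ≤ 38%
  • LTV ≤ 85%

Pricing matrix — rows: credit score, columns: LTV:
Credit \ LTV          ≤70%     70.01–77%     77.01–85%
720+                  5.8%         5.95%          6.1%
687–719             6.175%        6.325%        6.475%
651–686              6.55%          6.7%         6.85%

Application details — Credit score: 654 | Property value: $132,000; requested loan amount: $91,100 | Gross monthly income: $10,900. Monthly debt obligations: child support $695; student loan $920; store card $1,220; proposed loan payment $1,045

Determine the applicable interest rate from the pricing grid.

Credit score 654 ≥ 651; Total monthly debts = (695 + 920 + 1,220 + 1,045) = 3,880. Debt-to-income = 3,880/10,900 = 35.6% — meets 38% limit
LTV = 91,100/132,000 = 69% ≤ 85%
Row: 654 falls in 651–686. Column: 69% falls in ≤70%. Rate = 6.55%.

6.55%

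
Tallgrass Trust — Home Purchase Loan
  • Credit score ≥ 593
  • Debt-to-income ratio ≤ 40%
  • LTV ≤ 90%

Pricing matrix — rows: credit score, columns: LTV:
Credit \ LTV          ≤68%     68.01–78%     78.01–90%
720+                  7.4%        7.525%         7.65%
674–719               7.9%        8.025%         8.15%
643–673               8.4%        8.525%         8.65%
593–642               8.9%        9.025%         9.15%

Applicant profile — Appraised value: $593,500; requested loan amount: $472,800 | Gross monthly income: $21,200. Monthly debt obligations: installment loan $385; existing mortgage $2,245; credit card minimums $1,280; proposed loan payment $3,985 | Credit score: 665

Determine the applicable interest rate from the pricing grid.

8.65%

Credit score 665 ≥ 593; Total monthly debts = (385 + 2,245 + 1,280 + 3,985) = 7,895. DTI = 7,895/21,200 = 37.2% ≤ 40%
LTV = 472,800/593,500 = 79.7% ≤ 90%
Row: 665 falls in 643–673. Column: 79.7% falls in 78.01–90%. Rate = 8.65%.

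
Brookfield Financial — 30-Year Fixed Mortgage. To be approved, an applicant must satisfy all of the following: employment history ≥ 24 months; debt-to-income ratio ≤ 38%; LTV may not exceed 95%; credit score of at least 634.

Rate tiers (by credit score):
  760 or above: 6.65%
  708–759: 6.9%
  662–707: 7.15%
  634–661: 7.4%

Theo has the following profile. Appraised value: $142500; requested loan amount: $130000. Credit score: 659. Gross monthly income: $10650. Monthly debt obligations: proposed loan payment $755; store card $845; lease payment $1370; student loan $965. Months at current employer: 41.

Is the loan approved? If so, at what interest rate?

Approved at 7.4%

Credit score 659 ≥ 634 (meets minimum)
Loan-to-value = 130,000/142,500 = 91.2% — pass (95% max)
Employment 41 ≥ 24 months
Total monthly debts = (755 + 845 + 1,370 + 965) = 3,935. Debt-to-income = 3,935/10,650 = 36.9% — meets 38% limit
All requirements met. Score 659 falls in the 634–661 tier → 7.4%.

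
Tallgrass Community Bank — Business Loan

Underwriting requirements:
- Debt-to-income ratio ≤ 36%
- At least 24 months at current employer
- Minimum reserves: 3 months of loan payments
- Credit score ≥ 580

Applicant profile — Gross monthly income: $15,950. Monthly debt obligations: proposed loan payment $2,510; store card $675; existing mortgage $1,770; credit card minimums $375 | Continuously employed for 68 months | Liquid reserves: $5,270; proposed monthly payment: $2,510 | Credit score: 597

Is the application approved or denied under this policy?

Denied

Total monthly debts = (2,510 + 675 + 1,770 + 375) = 5,330. DTI: 5,330 ÷ 15,950 = 33.4%, within the 36% cap
Employment 68 ≥ 24 months
Liquid reserves cover 5,270/2,510 = 2.1 months — < 3 required
Credit score 597 ≥ 580 (meets)
Fails on reserves.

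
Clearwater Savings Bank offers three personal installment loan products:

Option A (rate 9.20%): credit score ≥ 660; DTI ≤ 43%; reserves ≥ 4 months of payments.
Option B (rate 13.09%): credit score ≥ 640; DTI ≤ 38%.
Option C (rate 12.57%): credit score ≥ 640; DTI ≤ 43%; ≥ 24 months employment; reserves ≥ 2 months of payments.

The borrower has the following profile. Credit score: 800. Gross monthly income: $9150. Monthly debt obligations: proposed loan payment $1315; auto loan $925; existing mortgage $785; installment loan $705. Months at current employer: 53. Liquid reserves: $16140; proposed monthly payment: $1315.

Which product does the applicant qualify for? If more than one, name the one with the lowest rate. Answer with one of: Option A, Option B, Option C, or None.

Option A

Total debts = (1,315 + 925 + 785 + 705) = 3,730; DTI = 3,730/9,150 = 40.8%.
Reserves = 16,140/1,315 = 12.3 months.
Option A: score 800 ≥ 660; DTI 40.8% ≤ 43%; reserves 12.3 ≥ 4 mo → qualifies.
Option B: score 800 ≥ 640; DTI 40.8% > 38% → does not qualify.
Option C: score 800 ≥ 640; DTI 40.8% ≤ 43%; employment 53 ≥ 24 mo; reserves 12.3 ≥ 2 mo → qualifies.
Qualifying: Option A, Option C. Lowest rate is 9.20% → Option A.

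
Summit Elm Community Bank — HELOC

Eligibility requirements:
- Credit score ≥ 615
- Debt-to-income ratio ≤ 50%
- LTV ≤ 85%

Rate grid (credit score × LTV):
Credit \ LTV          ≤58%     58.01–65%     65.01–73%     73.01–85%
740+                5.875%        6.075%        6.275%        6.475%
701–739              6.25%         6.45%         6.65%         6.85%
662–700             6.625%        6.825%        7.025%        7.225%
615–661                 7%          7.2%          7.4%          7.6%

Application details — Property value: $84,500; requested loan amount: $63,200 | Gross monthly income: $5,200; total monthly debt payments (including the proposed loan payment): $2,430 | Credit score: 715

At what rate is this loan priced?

Credit score 715 ≥ 615; DTI: 2,430 ÷ 5,200 = 46.7%, within the 50% cap
LTV = 63,200/84,500 = 74.8% ≤ 85%
Credit 715 → row 701–739; LTV 74.8% → column 73.01–85%. Grid cell → 6.85%.

6.85%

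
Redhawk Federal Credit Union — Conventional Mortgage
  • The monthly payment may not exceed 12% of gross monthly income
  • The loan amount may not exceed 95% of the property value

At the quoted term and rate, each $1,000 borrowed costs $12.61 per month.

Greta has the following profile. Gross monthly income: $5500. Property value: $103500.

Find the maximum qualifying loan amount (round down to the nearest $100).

$52,300

Payment cap: 12% × $5,500 = $660/month.
At $12.61 per $1,000, that supports 660/12.61 × 1,000 ≈ $52,339 → $52,300.
LTV cap: 95% × $103,500 = $98,325 → $98,300.
Binding constraint: payment-to-income.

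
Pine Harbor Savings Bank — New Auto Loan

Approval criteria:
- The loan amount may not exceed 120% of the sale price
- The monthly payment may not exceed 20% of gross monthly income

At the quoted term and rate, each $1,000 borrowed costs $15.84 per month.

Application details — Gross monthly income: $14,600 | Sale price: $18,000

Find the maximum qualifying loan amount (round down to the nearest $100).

Payment cap: 20% × $14,600 = $2,920/month.
At $15.84 per $1,000, that supports 2,920/15.84 × 1,000 ≈ $184,343 → $184,300.
LTV cap: 120% × $18,000 = $21,600 → $21,600.
Binding constraint: loan-to-value.

$21,600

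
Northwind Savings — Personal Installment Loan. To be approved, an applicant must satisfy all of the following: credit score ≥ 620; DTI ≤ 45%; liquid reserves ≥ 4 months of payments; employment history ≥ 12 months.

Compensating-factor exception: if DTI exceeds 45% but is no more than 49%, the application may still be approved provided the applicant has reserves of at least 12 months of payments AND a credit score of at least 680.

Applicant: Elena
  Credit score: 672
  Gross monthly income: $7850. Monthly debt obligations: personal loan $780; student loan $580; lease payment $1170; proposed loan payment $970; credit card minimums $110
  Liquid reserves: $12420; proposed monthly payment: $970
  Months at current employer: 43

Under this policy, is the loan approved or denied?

Denied

Credit score 672 ≥ 620 (meets base)
Total debts = (780 + 580 + 1,170 + 970 + 110) = 3,610. DTI = 3,610/7,850 = 46% > 45% — standard DTI limit exceeded.
Reserves = 12,420/970 = 12.8 months ≥ 4
Employment 43 ≥ 12 months
46% falls in the override range (45%–49%), so the compensating-factor test applies.
Reserves 12.8 ≥ 12 months; credit score 672 < 680.
Compensating-factor requirement not fully met.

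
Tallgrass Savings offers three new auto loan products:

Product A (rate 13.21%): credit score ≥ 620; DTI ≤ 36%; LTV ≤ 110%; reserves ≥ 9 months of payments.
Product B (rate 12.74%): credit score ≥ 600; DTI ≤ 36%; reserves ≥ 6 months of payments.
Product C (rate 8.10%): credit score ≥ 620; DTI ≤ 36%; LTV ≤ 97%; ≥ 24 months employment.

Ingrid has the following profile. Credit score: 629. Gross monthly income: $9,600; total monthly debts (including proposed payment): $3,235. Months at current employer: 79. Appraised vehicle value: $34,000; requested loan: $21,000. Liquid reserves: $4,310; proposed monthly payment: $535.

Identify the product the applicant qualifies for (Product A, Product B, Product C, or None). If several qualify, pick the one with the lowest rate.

Product C

DTI = 3,235/9,600 = 33.7%.
LTV = 21,000/34,000 = 61.8%.
Reserves = 4,310/535 = 8.1 months.
Product A: score 629 ≥ 620; DTI 33.7% ≤ 36%; LTV 61.8% ≤ 110%; reserves 8.1 < 9 mo → does not qualify.
Product B: score 629 ≥ 600; DTI 33.7% ≤ 36%; reserves 8.1 ≥ 6 mo → qualifies.
Product C: score 629 ≥ 620; DTI 33.7% ≤ 36%; LTV 61.8% ≤ 97%; employment 79 ≥ 24 mo → qualifies.
Qualifying: Product B, Product C. Lowest rate is 8.10% → Product C.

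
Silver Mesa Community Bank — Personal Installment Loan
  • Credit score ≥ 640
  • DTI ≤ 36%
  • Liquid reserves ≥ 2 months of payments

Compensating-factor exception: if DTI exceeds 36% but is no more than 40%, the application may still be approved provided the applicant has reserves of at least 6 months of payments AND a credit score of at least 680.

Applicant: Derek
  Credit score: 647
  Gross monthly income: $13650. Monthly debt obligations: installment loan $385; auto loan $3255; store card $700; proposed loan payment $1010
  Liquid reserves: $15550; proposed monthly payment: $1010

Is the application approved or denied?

Credit score 647 ≥ 640 (meets base)
Total debts = (385 + 3,255 + 700 + 1,010) = 5,350. DTI = 5,350/13,650 = 39.2% > 36% — standard DTI limit exceeded.
Liquid reserves cover 15,550/1,010 = 15.4 months — ≥ 2 required
39.2% falls in the override range (36%–40%), so the compensating-factor test applies.
Override check — reserves: 15.4 mo (ok); score: 647 (below 680).
Override conditions not both satisfied; exception does not apply.

Denied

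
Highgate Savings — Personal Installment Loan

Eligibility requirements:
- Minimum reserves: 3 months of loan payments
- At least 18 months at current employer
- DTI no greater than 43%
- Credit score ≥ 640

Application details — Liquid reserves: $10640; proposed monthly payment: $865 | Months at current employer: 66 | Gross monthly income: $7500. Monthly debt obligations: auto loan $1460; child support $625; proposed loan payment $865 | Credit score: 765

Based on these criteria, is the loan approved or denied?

Reserves: 10,640 ÷ 865 = 12.3 months (meets 3-month minimum)
Employment 66 ≥ 18 months
Total monthly debts = (1,460 + 625 + 865) = 2,950. DTI = 2,950/7,500 = 39.3% ≤ 43%
Credit score 765 ≥ 640 (meets)
All criteria satisfied.

Approved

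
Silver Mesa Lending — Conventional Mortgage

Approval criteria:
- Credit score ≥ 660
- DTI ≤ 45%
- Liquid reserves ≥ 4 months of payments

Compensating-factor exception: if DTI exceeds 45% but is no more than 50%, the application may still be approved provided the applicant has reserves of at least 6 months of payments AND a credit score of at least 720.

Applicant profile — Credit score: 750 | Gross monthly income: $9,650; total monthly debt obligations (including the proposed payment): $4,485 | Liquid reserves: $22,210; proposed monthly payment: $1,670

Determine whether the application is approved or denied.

Approved

Credit score 750 ≥ 660 (meets base)
DTI: 4,485 ÷ 9,650 = 46.5%, over the 45% base limit.
Reserves = 22,210/1,670 = 13.3 months ≥ 4
46.5% falls in the override range (45%–50%), so the compensating-factor test applies.
Reserves 13.3 ≥ 6 months; credit score 750 ≥ 720.
Both compensating conditions met → exception applies.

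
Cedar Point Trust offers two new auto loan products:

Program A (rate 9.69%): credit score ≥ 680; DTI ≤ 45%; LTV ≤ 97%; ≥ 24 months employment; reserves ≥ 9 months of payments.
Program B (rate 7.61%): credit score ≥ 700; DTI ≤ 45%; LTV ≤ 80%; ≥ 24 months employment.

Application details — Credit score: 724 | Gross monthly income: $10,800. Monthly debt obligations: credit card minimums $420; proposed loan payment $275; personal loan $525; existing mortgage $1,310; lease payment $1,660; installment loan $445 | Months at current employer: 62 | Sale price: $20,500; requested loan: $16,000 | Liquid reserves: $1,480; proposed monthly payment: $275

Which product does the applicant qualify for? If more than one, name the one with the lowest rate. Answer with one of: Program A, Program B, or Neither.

Total debts = (420 + 275 + 525 + 1,310 + 1,660 + 445) = 4,635; DTI = 4,635/10,800 = 42.9%.
LTV = 16,000/20,500 = 78%.
Reserves = 1,480/275 = 5.4 months.
Program A: score 724 ≥ 680; DTI 42.9% ≤ 45%; LTV 78% ≤ 97%; employment 62 ≥ 24 mo; reserves 5.4 < 9 mo → does not qualify.
Program B: score 724 ≥ 700; DTI 42.9% ≤ 45%; LTV 78% ≤ 80%; employment 62 ≥ 24 mo → qualifies.

Program B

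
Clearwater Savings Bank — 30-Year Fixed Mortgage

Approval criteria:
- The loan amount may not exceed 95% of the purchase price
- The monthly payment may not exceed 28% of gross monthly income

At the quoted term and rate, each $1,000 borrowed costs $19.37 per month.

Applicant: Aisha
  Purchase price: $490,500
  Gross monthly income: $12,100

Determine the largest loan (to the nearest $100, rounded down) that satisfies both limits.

$174,900

Payment cap: 28% × $12,100 = $3,388/month.
At $19.37 per $1,000, that supports 3,388/19.37 × 1,000 ≈ $174,909 → $174,900.
LTV cap: 95% × $490,500 = $465,975 → $465,900.
Binding constraint: payment-to-income.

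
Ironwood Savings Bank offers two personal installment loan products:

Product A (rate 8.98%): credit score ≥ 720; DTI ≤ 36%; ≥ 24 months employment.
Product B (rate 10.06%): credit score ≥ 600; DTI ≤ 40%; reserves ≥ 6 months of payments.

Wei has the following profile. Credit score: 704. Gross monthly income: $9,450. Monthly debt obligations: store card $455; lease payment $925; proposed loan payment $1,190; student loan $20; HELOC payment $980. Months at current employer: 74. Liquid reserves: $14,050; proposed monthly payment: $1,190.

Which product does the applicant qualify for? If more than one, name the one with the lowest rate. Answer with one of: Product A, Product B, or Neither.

Total debts = (455 + 925 + 1,190 + 20 + 980) = 3,570; DTI = 3,570/9,450 = 37.8%.
Reserves = 14,050/1,190 = 11.8 months.
Product A: score 704 < 720; DTI 37.8% > 36%; employment 74 ≥ 24 mo → does not qualify.
Product B: score 704 ≥ 600; DTI 37.8% ≤ 40%; reserves 11.8 ≥ 6 mo → qualifies.

Product B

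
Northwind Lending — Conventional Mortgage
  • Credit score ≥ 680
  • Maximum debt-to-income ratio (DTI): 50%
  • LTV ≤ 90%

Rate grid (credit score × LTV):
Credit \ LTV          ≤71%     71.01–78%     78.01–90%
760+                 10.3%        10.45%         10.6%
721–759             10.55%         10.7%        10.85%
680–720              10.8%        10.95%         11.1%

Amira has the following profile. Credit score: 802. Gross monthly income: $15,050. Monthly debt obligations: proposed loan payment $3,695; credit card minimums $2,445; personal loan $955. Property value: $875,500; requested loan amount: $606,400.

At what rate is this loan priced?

10.3%

Credit score 802 ≥ 680; Total monthly debts = (3,695 + 2,445 + 955) = 7,095. DTI = 7,095/15,050 = 47.1% ≤ 50%
LTV: 606,400 ÷ 875,500 = 69.3%, within 90% cap
Row: 802 falls in 760+. Column: 69.3% falls in ≤71%. Rate = 10.3%.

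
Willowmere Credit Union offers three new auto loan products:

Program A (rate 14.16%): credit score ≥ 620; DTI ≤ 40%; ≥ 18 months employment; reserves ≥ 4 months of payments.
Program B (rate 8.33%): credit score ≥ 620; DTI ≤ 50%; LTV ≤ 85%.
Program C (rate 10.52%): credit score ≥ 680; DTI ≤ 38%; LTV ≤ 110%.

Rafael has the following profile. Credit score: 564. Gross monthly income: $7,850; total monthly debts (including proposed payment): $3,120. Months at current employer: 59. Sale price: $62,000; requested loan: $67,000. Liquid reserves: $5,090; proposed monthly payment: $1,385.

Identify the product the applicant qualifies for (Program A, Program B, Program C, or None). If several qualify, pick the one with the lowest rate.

None

DTI = 3,120/7,850 = 39.7%.
LTV = 67,000/62,000 = 108.1%.
Reserves = 5,090/1,385 = 3.7 months.
Program A: score 564 < 620; DTI 39.7% ≤ 40%; employment 59 ≥ 18 mo; reserves 3.7 < 4 mo → does not qualify.
Program B: score 564 < 620; DTI 39.7% ≤ 50%; LTV 108.1% > 85% → does not qualify.
Program C: score 564 < 680; DTI 39.7% > 38%; LTV 108.1% ≤ 110% → does not qualify.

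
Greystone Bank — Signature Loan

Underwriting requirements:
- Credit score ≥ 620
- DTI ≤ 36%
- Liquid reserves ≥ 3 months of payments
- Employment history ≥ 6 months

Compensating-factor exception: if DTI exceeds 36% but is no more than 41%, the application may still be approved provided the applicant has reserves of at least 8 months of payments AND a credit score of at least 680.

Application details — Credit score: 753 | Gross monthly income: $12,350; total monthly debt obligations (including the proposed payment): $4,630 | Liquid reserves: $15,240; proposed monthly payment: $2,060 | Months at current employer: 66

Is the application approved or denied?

Denied

Credit score 753 ≥ 620 (meets base)
DTI = 4,630/12,350 = 37.5% > 36% — standard DTI limit exceeded.
Reserves = 15,240/2,060 = 7.4 months ≥ 3
Employment 66 ≥ 6 months
DTI 37.5% is within the 36%–41% exception band; checking compensating factors.
Reserves 7.4 < 8 months; credit score 753 ≥ 680.
Compensating-factor requirement not fully met.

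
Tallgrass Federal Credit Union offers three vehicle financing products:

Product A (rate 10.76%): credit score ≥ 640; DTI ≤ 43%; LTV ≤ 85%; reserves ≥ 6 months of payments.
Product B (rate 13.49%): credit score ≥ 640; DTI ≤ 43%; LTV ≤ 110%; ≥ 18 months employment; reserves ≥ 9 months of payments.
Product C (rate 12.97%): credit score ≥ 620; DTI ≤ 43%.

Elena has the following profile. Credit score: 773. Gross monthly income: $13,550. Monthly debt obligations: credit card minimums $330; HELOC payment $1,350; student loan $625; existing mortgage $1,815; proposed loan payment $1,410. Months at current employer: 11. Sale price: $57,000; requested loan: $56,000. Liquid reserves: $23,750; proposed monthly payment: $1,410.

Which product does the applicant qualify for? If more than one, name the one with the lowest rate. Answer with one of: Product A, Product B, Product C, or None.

Product C

Total debts = (330 + 1,350 + 625 + 1,815 + 1,410) = 5,530; DTI = 5,530/13,550 = 40.8%.
LTV = 56,000/57,000 = 98.2%.
Reserves = 23,750/1,410 = 16.8 months.
Product A: score 773 ≥ 640; DTI 40.8% ≤ 43%; LTV 98.2% > 85%; reserves 16.8 ≥ 6 mo → does not qualify.
Product B: score 773 ≥ 640; DTI 40.8% ≤ 43%; LTV 98.2% ≤ 110%; employment 11 < 18 mo; reserves 16.8 ≥ 9 mo → does not qualify.
Product C: score 773 ≥ 620; DTI 40.8% ≤ 43% → qualifies.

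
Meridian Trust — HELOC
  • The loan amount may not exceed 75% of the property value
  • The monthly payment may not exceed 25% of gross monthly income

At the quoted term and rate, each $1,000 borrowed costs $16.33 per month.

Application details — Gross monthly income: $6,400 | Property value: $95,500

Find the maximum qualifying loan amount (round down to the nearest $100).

$71,600

Payment cap: 25% × $6,400 = $1,600/month.
At $16.33 per $1,000, that supports 1,600/16.33 × 1,000 ≈ $97,979 → $97,900.
LTV cap: 75% × $95,500 = $71,625 → $71,600.
Binding constraint: loan-to-value.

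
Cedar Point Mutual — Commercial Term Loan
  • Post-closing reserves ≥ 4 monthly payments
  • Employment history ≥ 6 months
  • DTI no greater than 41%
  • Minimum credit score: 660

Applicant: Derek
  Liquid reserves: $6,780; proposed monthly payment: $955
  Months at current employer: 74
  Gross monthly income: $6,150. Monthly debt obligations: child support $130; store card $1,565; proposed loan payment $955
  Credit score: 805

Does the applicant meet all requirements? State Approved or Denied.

Denied

Liquid reserves cover 6,780/955 = 7.1 months — ≥ 4 required
Employment 74 ≥ 6 months
Total monthly debts = (130 + 1,565 + 955) = 2,650. DTI: 2,650 ÷ 6,150 = 43.1%, exceeds the 41% cap
Credit score 805 ≥ 660 (meets)
Fails on DTI.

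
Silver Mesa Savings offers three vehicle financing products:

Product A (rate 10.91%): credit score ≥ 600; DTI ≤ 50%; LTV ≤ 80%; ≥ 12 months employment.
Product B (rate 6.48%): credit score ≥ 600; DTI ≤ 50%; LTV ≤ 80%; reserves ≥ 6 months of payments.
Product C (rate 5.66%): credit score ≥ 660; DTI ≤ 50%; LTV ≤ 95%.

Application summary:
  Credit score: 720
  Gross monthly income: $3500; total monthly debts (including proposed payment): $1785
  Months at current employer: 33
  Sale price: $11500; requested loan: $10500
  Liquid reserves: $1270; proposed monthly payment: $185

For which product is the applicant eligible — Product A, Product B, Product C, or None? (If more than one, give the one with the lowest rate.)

DTI = 1,785/3,500 = 51%.
LTV = 10,500/11,500 = 91.3%.
Reserves = 1,270/185 = 6.9 months.
Product A: score 720 ≥ 600; DTI 51% > 50%; LTV 91.3% > 80%; employment 33 ≥ 12 mo → does not qualify.
Product B: score 720 ≥ 600; DTI 51% > 50%; LTV 91.3% > 80%; reserves 6.9 ≥ 6 mo → does not qualify.
Product C: score 720 ≥ 660; DTI 51% > 50%; LTV 91.3% ≤ 95% → does not qualify.

None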